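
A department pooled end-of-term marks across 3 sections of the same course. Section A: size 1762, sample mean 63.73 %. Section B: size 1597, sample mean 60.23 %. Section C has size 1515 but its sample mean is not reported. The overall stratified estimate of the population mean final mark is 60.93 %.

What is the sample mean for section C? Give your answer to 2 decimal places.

58.41

Σ Nₕx̄ₕ = N·μ, so 1515·x̄_C = 4874·60.93 − (1762·63.73 + 1597·60.23).
= 296972.82 − 208479.57 = 88493.25.
x̄_C = 88493.25 / 1515 = 58.4114... → 58.41.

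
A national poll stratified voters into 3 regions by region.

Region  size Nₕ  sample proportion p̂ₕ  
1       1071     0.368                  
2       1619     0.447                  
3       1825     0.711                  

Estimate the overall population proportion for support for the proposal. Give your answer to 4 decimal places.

Wₕ = Nₕ/N with N = 4515: 0.2372, 0.3586, 0.4042.
p̂_st = 0.2372·0.368 + 0.3586·0.447 + 0.4042·0.711 ≈ 0.534971... → 0.5350.

0.5350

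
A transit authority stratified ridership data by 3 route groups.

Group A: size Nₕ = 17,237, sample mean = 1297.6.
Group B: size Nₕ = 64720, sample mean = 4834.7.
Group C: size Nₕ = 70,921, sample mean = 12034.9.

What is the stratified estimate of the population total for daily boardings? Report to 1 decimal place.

1188795658.1

Population total = Σ Nₕ·x̄ₕ (each stratum's size times its mean).
17237·1297.6 + 64720·4834.7 + 70921·12034.9 = 22366731.2 + 312901784 + 853527142.9 = 1188795658.1.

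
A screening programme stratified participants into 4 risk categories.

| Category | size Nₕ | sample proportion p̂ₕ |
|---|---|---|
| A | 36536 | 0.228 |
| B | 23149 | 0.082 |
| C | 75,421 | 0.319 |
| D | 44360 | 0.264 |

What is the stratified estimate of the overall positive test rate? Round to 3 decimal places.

0.256

N = 36536 + 23149 + 75421 + 44360 = 179466.
Overall proportion = Σ (Nₕ/N)·p̂ₕ.
Σ Nₕp̂ₕ = 8330.208 + 1898.218 + 24059.299 + 11711.04 = 45998.765.
45998.765 / 179466 = 0.25631... → 0.256.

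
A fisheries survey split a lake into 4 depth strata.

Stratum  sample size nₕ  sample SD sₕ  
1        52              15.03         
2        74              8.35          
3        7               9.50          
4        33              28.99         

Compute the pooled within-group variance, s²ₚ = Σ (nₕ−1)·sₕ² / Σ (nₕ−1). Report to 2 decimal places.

271.89

Degrees of freedom: 51 + 73 + 6 + 32 = 162.
Σ(nₕ−1)sₕ² = 51·225.9009 + 73·69.7225 + 6·90.25 + 32·840.4201 = 44045.6316.
s²ₚ = 44045.6316 / 162 = 271.8866... → 271.89.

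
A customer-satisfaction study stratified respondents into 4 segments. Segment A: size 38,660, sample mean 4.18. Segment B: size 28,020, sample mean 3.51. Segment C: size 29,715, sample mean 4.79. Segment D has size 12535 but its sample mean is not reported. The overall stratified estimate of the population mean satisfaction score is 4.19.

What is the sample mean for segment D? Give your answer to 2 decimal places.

Σ Nₕx̄ₕ = N·μ, so 12535·x̄_D = 108930·4.19 − (38660·4.18 + 28020·3.51 + 29715·4.79).
= 456416.7 − 402283.85 = 54132.85.
x̄_D = 54132.85 / 12535 = 4.3185... → 4.32.

4.32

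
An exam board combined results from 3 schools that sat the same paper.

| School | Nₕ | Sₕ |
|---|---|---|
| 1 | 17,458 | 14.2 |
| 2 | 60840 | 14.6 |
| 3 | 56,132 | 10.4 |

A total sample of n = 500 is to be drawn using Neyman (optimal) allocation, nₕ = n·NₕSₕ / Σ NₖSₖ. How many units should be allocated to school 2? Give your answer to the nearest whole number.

Σ NₕSₕ = 17458·14.2 + 60840·14.6 + 56132·10.4 = 1719940.4.
Share for 2: 888264/1719940.4 = 0.51645.
n_2 = 500 × 0.51645 = 258.225... → 258.

258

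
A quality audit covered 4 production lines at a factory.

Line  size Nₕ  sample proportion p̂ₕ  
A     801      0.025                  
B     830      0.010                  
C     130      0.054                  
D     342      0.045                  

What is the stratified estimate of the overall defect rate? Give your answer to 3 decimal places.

0.024

Wₕ = Nₕ/N with N = 2103: 0.3809, 0.3947, 0.0618, 0.1626.
p̂_st = 0.3809·0.025 + 0.3947·0.010 + 0.0618·0.054 + 0.1626·0.045 ≈ 0.02413... → 0.024.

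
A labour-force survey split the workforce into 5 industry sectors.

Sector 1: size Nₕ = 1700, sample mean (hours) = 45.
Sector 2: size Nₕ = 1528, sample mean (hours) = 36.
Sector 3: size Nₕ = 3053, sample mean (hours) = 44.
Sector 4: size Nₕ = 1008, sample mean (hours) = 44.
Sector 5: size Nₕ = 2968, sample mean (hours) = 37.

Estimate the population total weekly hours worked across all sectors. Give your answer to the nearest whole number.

1: 1700·45 = 76500
2: 1528·36 = 55008
3: 3053·44 = 134332
4: 1008·44 = 44352
5: 2968·37 = 109816
τ̂ = Σ Nₕx̄ₕ = 420008.

420008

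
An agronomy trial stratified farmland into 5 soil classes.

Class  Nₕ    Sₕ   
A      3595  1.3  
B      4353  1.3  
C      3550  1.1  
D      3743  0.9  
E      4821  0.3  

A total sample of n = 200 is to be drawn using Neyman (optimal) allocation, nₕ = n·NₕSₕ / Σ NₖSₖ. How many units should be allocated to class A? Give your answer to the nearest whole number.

A: NₕSₕ = 3595·1.3 = 4673.5
B: NₕSₕ = 4353·1.3 = 5658.9
C: NₕSₕ = 3550·1.1 = 3905
D: NₕSₕ = 3743·0.9 = 3368.7
E: NₕSₕ = 4821·0.3 = 1446.3
Σ NₕSₕ = 19052.4.
n_A = 200·4673.5/19052.4 = 49.059... → 49.

49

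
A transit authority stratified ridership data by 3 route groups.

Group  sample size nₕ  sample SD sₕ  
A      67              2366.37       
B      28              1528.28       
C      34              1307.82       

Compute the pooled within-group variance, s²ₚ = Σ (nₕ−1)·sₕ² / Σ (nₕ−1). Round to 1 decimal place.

3881634.2

A: (67−1)·2366.37² = 66·5599706.9769 = 369580660.4754
B: (28−1)·1528.28² = 27·2335639.7584 = 63062273.4768
C: (34−1)·1307.82² = 33·1710393.1524 = 56442974.0292
Numerator = 489085907.9814; denominator = Σ(nₕ−1) = 126.
s²ₚ = 489085907.9814/126 = 3881634.190... → 3881634.2.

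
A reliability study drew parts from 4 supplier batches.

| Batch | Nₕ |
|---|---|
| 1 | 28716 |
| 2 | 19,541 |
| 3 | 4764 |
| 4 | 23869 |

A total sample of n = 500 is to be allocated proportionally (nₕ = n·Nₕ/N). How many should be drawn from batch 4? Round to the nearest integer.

Share of batch 4 = 23869/76890 = 0.31043.
Allocate 500 × 0.31043 = 155.215... → 155.

155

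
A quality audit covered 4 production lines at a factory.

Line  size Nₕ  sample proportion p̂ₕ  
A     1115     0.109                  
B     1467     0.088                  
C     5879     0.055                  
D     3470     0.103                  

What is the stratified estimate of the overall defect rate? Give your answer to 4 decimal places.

N = 1115 + 1467 + 5879 + 3470 = 11931.
Overall proportion = Σ (Nₕ/N)·p̂ₕ.
Σ Nₕp̂ₕ = 121.535 + 129.096 + 323.345 + 357.41 = 931.386.
931.386 / 11931 = 0.078064... → 0.0781.

0.0781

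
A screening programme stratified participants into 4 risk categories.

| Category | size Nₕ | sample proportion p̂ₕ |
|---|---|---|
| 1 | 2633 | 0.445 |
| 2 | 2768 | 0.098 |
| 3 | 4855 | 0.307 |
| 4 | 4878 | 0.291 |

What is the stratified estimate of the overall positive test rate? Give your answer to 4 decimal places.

0.2876

Wₕ = Nₕ/N with N = 15134: 0.1740, 0.1829, 0.3208, 0.3223.
p̂_st = 0.1740·0.445 + 0.1829·0.098 + 0.3208·0.307 + 0.3223·0.291 ≈ 0.287626... → 0.2876.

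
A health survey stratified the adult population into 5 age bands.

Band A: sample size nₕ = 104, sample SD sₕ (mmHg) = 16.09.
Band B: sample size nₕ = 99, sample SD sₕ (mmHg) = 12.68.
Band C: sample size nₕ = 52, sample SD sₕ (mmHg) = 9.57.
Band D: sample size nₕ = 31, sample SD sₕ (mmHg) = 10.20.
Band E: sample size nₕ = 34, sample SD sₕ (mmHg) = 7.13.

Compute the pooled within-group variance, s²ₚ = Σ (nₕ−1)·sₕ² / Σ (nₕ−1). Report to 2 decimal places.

Degrees of freedom: 103 + 98 + 51 + 30 + 33 = 315.
Σ(nₕ−1)sₕ² = 103·258.8881 + 98·160.7824 + 51·91.5849 + 30·104.04 + 33·50.8369 = 51891.7971.
s²ₚ = 51891.7971 / 315 = 164.7359... → 164.74.

164.74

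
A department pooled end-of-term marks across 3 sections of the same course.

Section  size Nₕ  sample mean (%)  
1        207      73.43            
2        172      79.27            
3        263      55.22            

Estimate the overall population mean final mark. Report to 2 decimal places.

67.53

N = 207 + 172 + 263 = 642.
Weight each subgroup mean by Nₕ/N and sum.
Σ Nₕx̄ₕ = 207·73.43 + 172·79.27 + 263·55.22 = 15200.01 + 13634.44 + 14522.86 = 43357.31.
Divide by N: 43357.31 / 642 = 67.5348... → 67.53.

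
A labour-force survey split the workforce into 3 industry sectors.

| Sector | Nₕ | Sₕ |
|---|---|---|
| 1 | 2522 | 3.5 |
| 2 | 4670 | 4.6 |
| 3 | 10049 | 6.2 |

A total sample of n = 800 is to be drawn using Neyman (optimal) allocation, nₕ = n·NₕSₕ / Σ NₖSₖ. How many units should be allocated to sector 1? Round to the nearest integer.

1: NₕSₕ = 2522·3.5 = 8827
2: NₕSₕ = 4670·4.6 = 21482
3: NₕSₕ = 10049·6.2 = 62303.8
Σ NₕSₕ = 92612.8.
n_1 = 800·8827/92612.8 = 76.249... → 76.

76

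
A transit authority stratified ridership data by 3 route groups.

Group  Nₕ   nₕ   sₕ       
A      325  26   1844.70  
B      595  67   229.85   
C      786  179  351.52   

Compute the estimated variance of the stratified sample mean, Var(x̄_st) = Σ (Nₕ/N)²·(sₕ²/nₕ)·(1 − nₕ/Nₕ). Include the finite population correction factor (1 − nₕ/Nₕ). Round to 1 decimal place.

N = 1706; Wₕ = Nₕ/N.
group A: (325/1706)²·1844.70²/26·(1 − 26/325) = 4369.9316
group B: (595/1706)²·229.85²/67·(1 − 67/595) = 85.1152
group C: (786/1706)²·351.52²/179·(1 − 179/786) = 113.1619
Sum = 4568.2087 → 4568.2.

4568.2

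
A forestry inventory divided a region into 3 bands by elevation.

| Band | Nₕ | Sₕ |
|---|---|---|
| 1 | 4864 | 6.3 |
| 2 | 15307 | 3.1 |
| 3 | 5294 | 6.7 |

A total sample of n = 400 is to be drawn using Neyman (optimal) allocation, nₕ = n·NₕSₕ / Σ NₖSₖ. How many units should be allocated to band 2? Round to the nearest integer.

167

1: NₕSₕ = 4864·6.3 = 30643.2
2: NₕSₕ = 15307·3.1 = 47451.7
3: NₕSₕ = 5294·6.7 = 35469.8
Σ NₕSₕ = 113564.7.
n_2 = 400·47451.7/113564.7 = 167.135... → 167.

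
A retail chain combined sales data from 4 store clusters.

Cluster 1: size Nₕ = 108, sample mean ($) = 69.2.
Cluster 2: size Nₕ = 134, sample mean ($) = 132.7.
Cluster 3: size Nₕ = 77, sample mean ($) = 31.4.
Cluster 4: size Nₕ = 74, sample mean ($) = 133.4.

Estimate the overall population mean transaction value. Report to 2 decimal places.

95.53

N = 393; weights Wₕ = Nₕ/N = (0.2748, 0.3410, 0.1959, 0.1883).
x̄_st = Σ Wₕ·x̄ₕ = 0.2748·69.2 + 0.3410·132.7 + 0.1959·31.4 + 0.1883·133.4 ≈ 95.5338...
→ 95.53.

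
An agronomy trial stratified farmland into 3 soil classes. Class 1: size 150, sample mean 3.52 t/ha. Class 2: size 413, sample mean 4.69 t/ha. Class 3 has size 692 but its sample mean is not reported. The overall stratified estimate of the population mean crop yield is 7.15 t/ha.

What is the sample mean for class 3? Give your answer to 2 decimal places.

N = 150 + 413 + 692 = 1255.
Overall total = μ·N = 7.15·1255 = 8973.25.
Subtract the known strata: 150·3.52 + 413·4.69 = 2464.97.
Remaining total for class 3: 8973.25 − 2464.97 = 6508.28.
Divide by its size: 6508.28 / 692 = 9.4050... → 9.41.

9.41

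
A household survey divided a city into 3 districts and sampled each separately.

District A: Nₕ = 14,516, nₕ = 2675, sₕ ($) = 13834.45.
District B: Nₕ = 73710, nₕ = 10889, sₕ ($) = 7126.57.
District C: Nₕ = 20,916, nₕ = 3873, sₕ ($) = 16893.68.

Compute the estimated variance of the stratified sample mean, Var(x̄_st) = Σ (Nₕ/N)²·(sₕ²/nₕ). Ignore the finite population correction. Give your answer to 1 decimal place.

N = 109142. Term for each stratum: Wₕ²sₕ²/nₕ.
Var(x̄_st) = 1265.6398 + 2127.3655 + 2706.2909 = 6099.2962 → 6099.3.

6099.3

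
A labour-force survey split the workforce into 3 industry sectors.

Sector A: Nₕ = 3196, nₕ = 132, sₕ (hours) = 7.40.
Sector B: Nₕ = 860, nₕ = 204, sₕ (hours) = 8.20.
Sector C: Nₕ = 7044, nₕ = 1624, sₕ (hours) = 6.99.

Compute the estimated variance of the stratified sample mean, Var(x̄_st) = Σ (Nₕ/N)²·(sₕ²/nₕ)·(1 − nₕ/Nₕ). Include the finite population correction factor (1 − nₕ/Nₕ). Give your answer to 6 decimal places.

N = 11100; Wₕ = Nₕ/N.
sector A: (3196/11100)²·7.40²/132·(1 − 132/3196) = 0.032971529
sector B: (860/11100)²·8.20²/204·(1 − 204/860) = 0.001509225
sector C: (7044/11100)²·6.99²/1624·(1 − 1624/7044) = 0.009322685
Sum = 0.043803438 → 0.043803.

0.043803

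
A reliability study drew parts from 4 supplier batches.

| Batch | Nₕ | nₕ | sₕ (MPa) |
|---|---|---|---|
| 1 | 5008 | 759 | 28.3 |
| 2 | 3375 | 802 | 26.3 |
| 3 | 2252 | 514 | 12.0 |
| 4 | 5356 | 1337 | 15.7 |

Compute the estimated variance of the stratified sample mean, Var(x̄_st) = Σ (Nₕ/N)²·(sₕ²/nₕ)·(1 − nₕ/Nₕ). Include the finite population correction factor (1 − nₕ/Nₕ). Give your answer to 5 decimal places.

N = 15991; Wₕ = Nₕ/N.
batch 1: (5008/15991)²·28.3²/759·(1 − 759/5008) = 0.08780736
batch 2: (3375/15991)²·26.3²/802·(1 − 802/3375) = 0.02928866
batch 3: (2252/15991)²·12.0²/514·(1 − 514/2252) = 0.00428811
batch 4: (5356/15991)²·15.7²/1337·(1 − 1337/5356) = 0.01551941
Sum = 0.13690354 → 0.13690.

0.13690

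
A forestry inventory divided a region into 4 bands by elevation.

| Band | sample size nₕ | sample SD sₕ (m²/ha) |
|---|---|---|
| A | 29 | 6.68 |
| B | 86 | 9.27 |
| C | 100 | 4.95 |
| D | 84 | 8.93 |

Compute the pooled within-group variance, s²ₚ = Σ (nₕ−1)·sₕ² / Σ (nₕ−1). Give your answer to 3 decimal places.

A: (29−1)·6.68² = 28·44.6224 = 1249.4272
B: (86−1)·9.27² = 85·85.9329 = 7304.2965
C: (100−1)·4.95² = 99·24.5025 = 2425.7475
D: (84−1)·8.93² = 83·79.7449 = 6618.8267
Numerator = 17598.2979; denominator = Σ(nₕ−1) = 295.
s²ₚ = 17598.2979/295 = 59.65525... → 59.655.

59.655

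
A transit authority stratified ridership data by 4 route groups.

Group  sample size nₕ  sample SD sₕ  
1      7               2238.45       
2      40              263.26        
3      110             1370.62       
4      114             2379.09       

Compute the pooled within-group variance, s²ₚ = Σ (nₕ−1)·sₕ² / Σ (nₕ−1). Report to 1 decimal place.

1: (7−1)·2238.45² = 6·5010658.4025 = 30063950.415
2: (40−1)·263.26² = 39·69305.8276 = 2702927.2764
3: (110−1)·1370.62² = 109·1878599.1844 = 204767311.0996
4: (114−1)·2379.09² = 113·5660069.2281 = 639587822.7753
Numerator = 877122011.5663; denominator = Σ(nₕ−1) = 267.
s²ₚ = 877122011.5663/267 = 3285101.167... → 3285101.2.

3285101.2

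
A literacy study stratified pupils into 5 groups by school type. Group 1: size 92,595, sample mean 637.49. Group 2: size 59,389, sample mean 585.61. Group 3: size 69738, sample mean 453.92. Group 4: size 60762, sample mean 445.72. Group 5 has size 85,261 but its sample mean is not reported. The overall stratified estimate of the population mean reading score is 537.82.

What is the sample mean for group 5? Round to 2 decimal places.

N = 92595 + 59389 + 69738 + 60762 + 85261 = 367745.
Overall total = μ·N = 537.82·367745 = 197780615.9.
Subtract the known strata: 92595·637.49 + 59389·585.61 + 69738·453.92 + 60762·445.72 = 152545490.44.
Remaining total for group 5: 197780615.9 − 152545490.44 = 45235125.46.
Divide by its size: 45235125.46 / 85261 = 530.5488... → 530.55.

530.55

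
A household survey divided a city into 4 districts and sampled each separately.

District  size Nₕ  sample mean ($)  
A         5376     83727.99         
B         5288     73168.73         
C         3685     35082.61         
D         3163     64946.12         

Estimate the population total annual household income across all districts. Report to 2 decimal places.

A: 5376·83727.99 = 450121674.24
B: 5288·73168.73 = 386916244.24
C: 3685·35082.61 = 129279417.85
D: 3163·64946.12 = 205424577.56
τ̂ = Σ Nₕx̄ₕ = 1171741913.89.

1171741913.89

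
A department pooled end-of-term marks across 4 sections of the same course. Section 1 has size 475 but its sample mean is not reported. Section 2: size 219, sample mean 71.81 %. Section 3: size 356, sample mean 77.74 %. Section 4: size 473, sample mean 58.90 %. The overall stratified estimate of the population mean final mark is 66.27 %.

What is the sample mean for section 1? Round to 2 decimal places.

62.46

N = 475 + 219 + 356 + 473 = 1523.
Overall total = μ·N = 66.27·1523 = 100929.21.
Subtract the known strata: 219·71.81 + 356·77.74 + 473·58.90 = 71261.53.
Remaining total for section 1: 100929.21 − 71261.53 = 29667.68.
Divide by its size: 29667.68 / 475 = 62.4583... → 62.46.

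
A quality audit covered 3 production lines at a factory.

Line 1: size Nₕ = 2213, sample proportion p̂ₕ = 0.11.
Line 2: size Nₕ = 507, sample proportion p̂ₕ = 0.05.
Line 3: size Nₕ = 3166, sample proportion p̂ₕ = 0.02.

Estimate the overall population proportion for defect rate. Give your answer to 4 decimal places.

N = 2213 + 507 + 3166 = 5886.
Overall proportion = Σ (Nₕ/N)·p̂ₕ.
Σ Nₕp̂ₕ = 243.43 + 25.35 + 63.32 = 332.1.
332.1 / 5886 = 0.056422... → 0.0564.

0.0564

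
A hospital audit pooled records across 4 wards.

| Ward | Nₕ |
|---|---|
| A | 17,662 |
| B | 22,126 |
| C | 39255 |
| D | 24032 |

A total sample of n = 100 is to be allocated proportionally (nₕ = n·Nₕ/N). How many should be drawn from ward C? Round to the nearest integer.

38

N = 17662 + 22126 + 39255 + 24032 = 103075.
n_C = 100·39255/103075 = 38.084... → 38.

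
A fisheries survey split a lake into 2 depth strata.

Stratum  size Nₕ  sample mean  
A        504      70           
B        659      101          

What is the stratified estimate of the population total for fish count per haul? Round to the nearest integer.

101839

A: 504·70 = 35280
B: 659·101 = 66559
τ̂ = Σ Nₕx̄ₕ = 101839.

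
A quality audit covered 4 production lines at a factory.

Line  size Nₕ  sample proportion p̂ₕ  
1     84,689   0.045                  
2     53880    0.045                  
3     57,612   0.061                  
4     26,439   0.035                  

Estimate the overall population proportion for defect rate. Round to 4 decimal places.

0.0480

N = 84689 + 53880 + 57612 + 26439 = 222620.
Overall proportion = Σ (Nₕ/N)·p̂ₕ.
Σ Nₕp̂ₕ = 3811.005 + 2424.6 + 3514.332 + 925.365 = 10675.302.
10675.302 / 222620 = 0.047953... → 0.0480.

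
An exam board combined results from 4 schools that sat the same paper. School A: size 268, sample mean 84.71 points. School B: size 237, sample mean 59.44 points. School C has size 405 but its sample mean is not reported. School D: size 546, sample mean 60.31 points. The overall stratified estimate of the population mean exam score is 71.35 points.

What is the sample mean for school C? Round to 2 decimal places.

N = 268 + 237 + 405 + 546 = 1456.
Overall total = μ·N = 71.35·1456 = 103885.6.
Subtract the known strata: 268·84.71 + 237·59.44 + 546·60.31 = 69718.82.
Remaining total for school C: 103885.6 − 69718.82 = 34166.78.
Divide by its size: 34166.78 / 405 = 84.3624... → 84.36.

84.36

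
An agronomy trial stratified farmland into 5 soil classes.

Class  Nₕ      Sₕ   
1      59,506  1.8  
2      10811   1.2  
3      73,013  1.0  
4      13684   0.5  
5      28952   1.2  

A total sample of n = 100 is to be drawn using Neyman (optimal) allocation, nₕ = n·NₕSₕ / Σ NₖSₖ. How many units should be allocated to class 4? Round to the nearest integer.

Σ NₕSₕ = 59506·1.8 + 10811·1.2 + 73013·1.0 + 13684·0.5 + 28952·1.2 = 234681.4.
Share for 4: 6842/234681.4 = 0.02915.
n_4 = 100 × 0.02915 = 2.915... → 3.

3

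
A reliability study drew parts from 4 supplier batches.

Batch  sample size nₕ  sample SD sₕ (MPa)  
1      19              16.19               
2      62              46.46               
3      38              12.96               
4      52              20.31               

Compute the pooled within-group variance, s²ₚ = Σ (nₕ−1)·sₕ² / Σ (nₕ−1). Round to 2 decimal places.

979.88

1: (19−1)·16.19² = 18·262.1161 = 4718.0898
2: (62−1)·46.46² = 61·2158.5316 = 131670.4276
3: (38−1)·12.96² = 37·167.9616 = 6214.5792
4: (52−1)·20.31² = 51·412.4961 = 21037.3011
Numerator = 163640.3977; denominator = Σ(nₕ−1) = 167.
s²ₚ = 163640.3977/167 = 979.8826... → 979.88.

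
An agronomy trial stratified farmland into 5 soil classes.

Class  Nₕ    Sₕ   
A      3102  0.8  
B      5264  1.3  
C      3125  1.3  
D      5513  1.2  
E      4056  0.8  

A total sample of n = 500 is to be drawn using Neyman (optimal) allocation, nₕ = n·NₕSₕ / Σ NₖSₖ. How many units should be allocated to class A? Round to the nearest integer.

53

A: NₕSₕ = 3102·0.8 = 2481.6
B: NₕSₕ = 5264·1.3 = 6843.2
C: NₕSₕ = 3125·1.3 = 4062.5
D: NₕSₕ = 5513·1.2 = 6615.6
E: NₕSₕ = 4056·0.8 = 3244.8
Σ NₕSₕ = 23247.7.
n_A = 500·2481.6/23247.7 = 53.373... → 53.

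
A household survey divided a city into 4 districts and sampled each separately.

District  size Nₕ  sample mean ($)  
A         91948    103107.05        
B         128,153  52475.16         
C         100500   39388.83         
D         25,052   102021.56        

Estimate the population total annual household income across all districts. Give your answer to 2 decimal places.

22719757749.00

Population total = Σ Nₕ·x̄ₕ (each stratum's size times its mean).
91948·103107.05 + 128153·52475.16 + 100500·39388.83 + 25052·102021.56 = 9480487033.4 + 6724849179.48 + 3958577415 + 2555844121.12 = 22719757749.00.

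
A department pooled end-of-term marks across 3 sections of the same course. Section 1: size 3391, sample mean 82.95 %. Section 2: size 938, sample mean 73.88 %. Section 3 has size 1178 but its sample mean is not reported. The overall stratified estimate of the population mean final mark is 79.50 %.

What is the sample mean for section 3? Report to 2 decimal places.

74.04

Σ Nₕx̄ₕ = N·μ, so 1178·x̄_3 = 5507·79.50 − (3391·82.95 + 938·73.88).
= 437806.5 − 350582.89 = 87223.61.
x̄_3 = 87223.61 / 1178 = 74.0438... → 74.04.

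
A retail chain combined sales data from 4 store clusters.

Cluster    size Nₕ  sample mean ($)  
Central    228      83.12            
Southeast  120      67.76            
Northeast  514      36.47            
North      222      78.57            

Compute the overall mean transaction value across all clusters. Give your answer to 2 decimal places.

58.37

N = 1084; weights Wₕ = Nₕ/N = (0.2103, 0.1107, 0.4742, 0.2048).
x̄_st = Σ Wₕ·x̄ₕ = 0.2103·83.12 + 0.1107·67.76 + 0.4742·36.47 + 0.2048·78.57 ≈ 58.3678...
→ 58.37.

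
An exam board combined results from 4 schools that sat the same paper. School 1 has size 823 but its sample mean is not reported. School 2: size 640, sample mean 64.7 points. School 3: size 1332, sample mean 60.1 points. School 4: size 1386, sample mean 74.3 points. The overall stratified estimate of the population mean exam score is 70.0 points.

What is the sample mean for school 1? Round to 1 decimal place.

82.9

N = 823 + 640 + 1332 + 1386 = 4181.
Overall total = μ·N = 70.0·4181 = 292670.
Subtract the known strata: 640·64.7 + 1332·60.1 + 1386·74.3 = 224441.
Remaining total for school 1: 292670 − 224441 = 68229.
Divide by its size: 68229 / 823 = 82.903... → 82.9.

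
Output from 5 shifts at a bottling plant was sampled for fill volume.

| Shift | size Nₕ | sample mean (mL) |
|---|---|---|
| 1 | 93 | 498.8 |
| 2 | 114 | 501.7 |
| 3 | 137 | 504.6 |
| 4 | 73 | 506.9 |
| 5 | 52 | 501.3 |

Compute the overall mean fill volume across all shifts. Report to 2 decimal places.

N = 93 + 114 + 137 + 73 + 52 = 469.
Weight each subgroup mean by Nₕ/N and sum.
Σ Nₕx̄ₕ = 93·498.8 + 114·501.7 + 137·504.6 + 73·506.9 + 52·501.3 = 46388.4 + 57193.8 + 69130.2 + 37003.7 + 26067.6 = 235783.7.
Divide by N: 235783.7 / 469 = 502.7371... → 502.74.

502.74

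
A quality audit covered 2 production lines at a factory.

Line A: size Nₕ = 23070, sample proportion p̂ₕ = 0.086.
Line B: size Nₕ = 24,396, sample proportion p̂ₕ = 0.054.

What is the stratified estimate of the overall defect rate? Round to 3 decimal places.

0.070

N = 23070 + 24396 = 47466.
Overall proportion = Σ (Nₕ/N)·p̂ₕ.
Σ Nₕp̂ₕ = 1984.02 + 1317.384 = 3301.404.
3301.404 / 47466 = 0.06955... → 0.070.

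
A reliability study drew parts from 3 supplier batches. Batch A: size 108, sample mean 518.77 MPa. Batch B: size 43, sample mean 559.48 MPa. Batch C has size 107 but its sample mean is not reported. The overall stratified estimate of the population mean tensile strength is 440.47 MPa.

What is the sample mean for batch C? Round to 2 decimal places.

313.61

Σ Nₕx̄ₕ = N·μ, so 107·x̄_C = 258·440.47 − (108·518.77 + 43·559.48).
= 113641.26 − 80084.8 = 33556.46.
x̄_C = 33556.46 / 107 = 313.6118... → 313.61.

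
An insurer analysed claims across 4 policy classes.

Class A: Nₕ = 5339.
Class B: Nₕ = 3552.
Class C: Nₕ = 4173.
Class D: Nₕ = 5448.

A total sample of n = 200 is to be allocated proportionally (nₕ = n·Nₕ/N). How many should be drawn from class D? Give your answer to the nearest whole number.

Share of class D = 5448/18512 = 0.29430.
Allocate 200 × 0.29430 = 58.859... → 59.

59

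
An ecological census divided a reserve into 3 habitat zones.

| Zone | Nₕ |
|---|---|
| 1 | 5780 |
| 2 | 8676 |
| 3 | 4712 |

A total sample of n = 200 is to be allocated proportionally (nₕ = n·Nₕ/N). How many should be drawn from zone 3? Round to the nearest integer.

Share of zone 3 = 4712/19168 = 0.24583.
Allocate 200 × 0.24583 = 49.165... → 49.

49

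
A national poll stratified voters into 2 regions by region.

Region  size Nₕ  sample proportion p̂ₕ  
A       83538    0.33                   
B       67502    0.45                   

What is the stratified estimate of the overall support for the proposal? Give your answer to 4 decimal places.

0.3836

N = 83538 + 67502 = 151040.
Overall proportion = Σ (Nₕ/N)·p̂ₕ.
Σ Nₕp̂ₕ = 27567.54 + 30375.9 = 57943.44.
57943.44 / 151040 = 0.383630... → 0.3836.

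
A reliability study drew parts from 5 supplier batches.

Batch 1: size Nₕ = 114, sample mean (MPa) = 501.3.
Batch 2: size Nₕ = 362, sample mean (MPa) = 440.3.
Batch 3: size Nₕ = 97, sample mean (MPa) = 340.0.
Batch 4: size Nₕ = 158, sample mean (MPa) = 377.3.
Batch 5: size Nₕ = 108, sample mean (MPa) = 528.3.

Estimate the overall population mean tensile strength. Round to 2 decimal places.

N = 114 + 362 + 97 + 158 + 108 = 839.
Overall mean = Σ (Nₕ/N)·x̄ₕ — weight by population share, not a simple average.
Σ Nₕx̄ₕ = 114·501.3 + 362·440.3 + 97·340.0 + 158·377.3 + 108·528.3 = 57148.2 + 159388.6 + 32980 + 59613.4 + 57056.4 = 366186.6.
Divide by N: 366186.6 / 839 = 436.4560... → 436.46.

436.46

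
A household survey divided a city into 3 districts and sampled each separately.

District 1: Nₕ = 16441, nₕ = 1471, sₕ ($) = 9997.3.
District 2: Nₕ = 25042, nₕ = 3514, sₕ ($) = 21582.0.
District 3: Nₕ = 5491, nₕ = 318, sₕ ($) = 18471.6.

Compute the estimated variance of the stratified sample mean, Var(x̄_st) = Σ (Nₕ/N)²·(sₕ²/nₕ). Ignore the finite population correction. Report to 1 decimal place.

60655.3

N = 46974; Wₕ = Nₕ/N.
district 1: (16441/46974)²·9997.3²/1471 = 8323.2732
district 2: (25042/46974)²·21582.0²/3514 = 37670.7750
district 3: (5491/46974)²·18471.6²/318 = 14661.2065
Sum = 60655.2547 → 60655.3.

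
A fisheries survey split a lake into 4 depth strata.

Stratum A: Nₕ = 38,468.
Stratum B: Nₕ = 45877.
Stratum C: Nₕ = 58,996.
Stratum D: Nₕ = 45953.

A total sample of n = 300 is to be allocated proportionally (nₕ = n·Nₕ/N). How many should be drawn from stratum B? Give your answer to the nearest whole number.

Share of stratum B = 45877/189294 = 0.24236.
Allocate 300 × 0.24236 = 72.708... → 73.

73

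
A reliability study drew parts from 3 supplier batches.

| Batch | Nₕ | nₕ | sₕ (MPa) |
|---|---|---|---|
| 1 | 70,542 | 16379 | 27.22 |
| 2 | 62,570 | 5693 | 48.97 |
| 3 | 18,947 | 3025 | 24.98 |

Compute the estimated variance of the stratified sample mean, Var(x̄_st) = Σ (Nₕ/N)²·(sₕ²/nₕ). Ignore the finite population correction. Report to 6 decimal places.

N = 152059. Term for each stratum: Wₕ²sₕ²/nₕ.
Var(x̄_st) = 0.009735542 + 0.071322585 + 0.003202699 = 0.084260826 → 0.084261.

0.084261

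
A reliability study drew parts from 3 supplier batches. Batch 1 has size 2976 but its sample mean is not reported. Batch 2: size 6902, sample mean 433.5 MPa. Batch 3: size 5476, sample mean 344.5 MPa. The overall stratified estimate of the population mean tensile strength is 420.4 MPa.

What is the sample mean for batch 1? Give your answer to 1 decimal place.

529.7

N = 2976 + 6902 + 5476 = 15354.
Overall total = μ·N = 420.4·15354 = 6454821.6.
Subtract the known strata: 6902·433.5 + 5476·344.5 = 4878499.
Remaining total for batch 1: 6454821.6 − 4878499 = 1576322.6.
Divide by its size: 1576322.6 / 2976 = 529.678... → 529.7.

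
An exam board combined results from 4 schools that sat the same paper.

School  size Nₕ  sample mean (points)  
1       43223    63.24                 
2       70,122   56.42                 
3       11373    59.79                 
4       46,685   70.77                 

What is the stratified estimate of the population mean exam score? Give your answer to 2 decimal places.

N = 43223 + 70122 + 11373 + 46685 = 171403.
Weight each subgroup mean by Nₕ/N and sum.
Σ Nₕx̄ₕ = 43223·63.24 + 70122·56.42 + 11373·59.79 + 46685·70.77 = 2733422.52 + 3956283.24 + 679991.67 + 3303897.45 = 10673594.88.
Divide by N: 10673594.88 / 171403 = 62.2719... → 62.27.

62.27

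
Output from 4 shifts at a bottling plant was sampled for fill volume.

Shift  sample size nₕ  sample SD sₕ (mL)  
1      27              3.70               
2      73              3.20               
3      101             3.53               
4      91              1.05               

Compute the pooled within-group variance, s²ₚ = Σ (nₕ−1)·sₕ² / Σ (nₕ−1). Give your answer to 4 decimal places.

8.4671

Degrees of freedom: 26 + 72 + 100 + 90 = 288.
Σ(nₕ−1)sₕ² = 26·13.69 + 72·10.24 + 100·12.4609 + 90·1.1025 = 2438.535.
s²ₚ = 2438.535 / 288 = 8.467135... → 8.4671.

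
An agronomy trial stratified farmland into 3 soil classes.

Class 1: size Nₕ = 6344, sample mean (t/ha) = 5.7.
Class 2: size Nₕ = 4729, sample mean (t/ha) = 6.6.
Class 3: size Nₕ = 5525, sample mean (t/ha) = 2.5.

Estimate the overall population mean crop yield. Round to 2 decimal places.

x̄_st = (Σ Nₕx̄ₕ) / (Σ Nₕ) = (6344·5.7 + 4729·6.6 + 5525·2.5) / 16598
= 81184.7 / 16598 = 4.8912... → 4.89.

4.89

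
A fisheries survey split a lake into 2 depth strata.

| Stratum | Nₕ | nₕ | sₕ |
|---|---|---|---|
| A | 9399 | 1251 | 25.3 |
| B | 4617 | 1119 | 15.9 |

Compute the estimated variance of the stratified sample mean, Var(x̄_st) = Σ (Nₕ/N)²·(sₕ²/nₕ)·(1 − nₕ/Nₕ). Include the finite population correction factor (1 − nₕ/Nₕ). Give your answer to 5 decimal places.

N = 14016; Wₕ = Nₕ/N.
stratum A: (9399/14016)²·25.3²/1251·(1 − 1251/9399) = 0.19946570
stratum B: (4617/14016)²·15.9²/1119·(1 − 1119/4617) = 0.01857358
Sum = 0.21803928 → 0.21804.

0.21804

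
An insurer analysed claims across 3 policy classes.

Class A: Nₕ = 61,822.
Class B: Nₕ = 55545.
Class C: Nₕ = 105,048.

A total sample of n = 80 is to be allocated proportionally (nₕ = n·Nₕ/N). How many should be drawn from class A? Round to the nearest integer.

22

N = 61822 + 55545 + 105048 = 222415.
n_A = 80·61822/222415 = 22.237... → 22.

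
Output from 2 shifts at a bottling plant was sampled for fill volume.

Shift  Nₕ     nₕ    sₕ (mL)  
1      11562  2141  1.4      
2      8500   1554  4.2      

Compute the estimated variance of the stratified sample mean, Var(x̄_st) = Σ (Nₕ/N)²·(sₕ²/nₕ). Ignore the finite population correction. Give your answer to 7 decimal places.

0.0023417

N = 20062; Wₕ = Nₕ/N.
shift 1: (11562/20062)²·1.4²/2141 = 0.0003040583
shift 2: (8500/20062)²·4.2²/1554 = 0.0020376846
Sum = 0.0023417429 → 0.0023417.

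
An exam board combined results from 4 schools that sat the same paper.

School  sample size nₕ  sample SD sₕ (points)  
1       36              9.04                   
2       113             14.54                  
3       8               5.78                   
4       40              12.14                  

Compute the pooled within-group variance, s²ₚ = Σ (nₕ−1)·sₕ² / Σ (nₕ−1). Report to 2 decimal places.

168.50

1: (36−1)·9.04² = 35·81.7216 = 2860.256
2: (113−1)·14.54² = 112·211.4116 = 23678.0992
3: (8−1)·5.78² = 7·33.4084 = 233.8588
4: (40−1)·12.14² = 39·147.3796 = 5747.8044
Numerator = 32520.0184; denominator = Σ(nₕ−1) = 193.
s²ₚ = 32520.0184/193 = 168.4975... → 168.50.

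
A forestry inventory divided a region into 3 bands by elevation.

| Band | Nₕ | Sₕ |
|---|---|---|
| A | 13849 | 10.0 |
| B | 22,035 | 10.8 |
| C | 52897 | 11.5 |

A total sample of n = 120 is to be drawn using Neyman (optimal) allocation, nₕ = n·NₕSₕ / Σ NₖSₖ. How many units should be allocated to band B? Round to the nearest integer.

Σ NₕSₕ = 13849·10.0 + 22035·10.8 + 52897·11.5 = 984783.5.
Share for B: 237978/984783.5 = 0.24166.
n_B = 120 × 0.24166 = 28.999... → 29.

29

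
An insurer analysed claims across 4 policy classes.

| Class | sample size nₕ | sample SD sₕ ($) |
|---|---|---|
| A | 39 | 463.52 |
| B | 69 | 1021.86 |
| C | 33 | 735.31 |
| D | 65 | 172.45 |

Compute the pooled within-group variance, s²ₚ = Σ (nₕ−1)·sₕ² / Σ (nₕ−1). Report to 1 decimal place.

A: (39−1)·463.52² = 38·214850.7904 = 8164330.0352
B: (69−1)·1021.86² = 68·1044197.8596 = 71005454.4528
C: (33−1)·735.31² = 32·540680.7961 = 17301785.4752
D: (65−1)·172.45² = 64·29739.0025 = 1903296.16
Numerator = 98374866.1232; denominator = Σ(nₕ−1) = 202.
s²ₚ = 98374866.1232/202 = 487004.288... → 487004.3.

487004.3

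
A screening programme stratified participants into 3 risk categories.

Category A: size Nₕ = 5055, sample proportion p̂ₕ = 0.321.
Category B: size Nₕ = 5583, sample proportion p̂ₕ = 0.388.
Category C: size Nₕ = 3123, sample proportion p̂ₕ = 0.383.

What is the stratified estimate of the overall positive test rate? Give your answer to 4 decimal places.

0.3623

N = 5055 + 5583 + 3123 = 13761.
Overall proportion = Σ (Nₕ/N)·p̂ₕ.
Σ Nₕp̂ₕ = 1622.655 + 2166.204 + 1196.109 = 4984.968.
4984.968 / 13761 = 0.362253... → 0.3623.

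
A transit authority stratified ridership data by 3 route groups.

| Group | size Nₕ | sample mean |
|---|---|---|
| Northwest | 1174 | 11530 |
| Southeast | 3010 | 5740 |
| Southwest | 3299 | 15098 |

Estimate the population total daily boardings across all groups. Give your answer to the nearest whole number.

Population total = Σ Nₕ·x̄ₕ (each stratum's size times its mean).
1174·11530 + 3010·5740 + 3299·15098 = 13536220 + 17277400 + 49808302 = 80621922.

80621922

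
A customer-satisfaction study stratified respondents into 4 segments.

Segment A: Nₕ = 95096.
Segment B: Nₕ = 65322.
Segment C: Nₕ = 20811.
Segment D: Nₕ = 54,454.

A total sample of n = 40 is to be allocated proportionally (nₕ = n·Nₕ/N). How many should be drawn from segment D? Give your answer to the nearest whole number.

9

Share of segment D = 54454/235683 = 0.23105.
Allocate 40 × 0.23105 = 9.242... → 9.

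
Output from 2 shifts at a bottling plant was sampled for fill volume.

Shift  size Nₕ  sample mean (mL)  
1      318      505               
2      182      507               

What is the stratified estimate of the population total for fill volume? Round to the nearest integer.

252864

Estimate total by summing Nₕ·x̄ₕ over strata.
318·505 + 182·507 = 160590 + 92274 = 252864.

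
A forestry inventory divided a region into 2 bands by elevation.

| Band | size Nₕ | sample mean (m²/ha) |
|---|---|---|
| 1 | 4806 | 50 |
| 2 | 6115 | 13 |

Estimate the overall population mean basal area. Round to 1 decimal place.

29.3

N = 10921; weights Wₕ = Nₕ/N = (0.4401, 0.5599).
x̄_st = Σ Wₕ·x̄ₕ = 0.4401·50 + 0.5599·13 ≈ 29.283...
→ 29.3.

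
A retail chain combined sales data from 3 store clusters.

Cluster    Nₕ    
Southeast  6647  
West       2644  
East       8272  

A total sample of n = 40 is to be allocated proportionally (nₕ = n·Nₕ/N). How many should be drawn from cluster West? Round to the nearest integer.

Share of cluster West = 2644/17563 = 0.15054.
Allocate 40 × 0.15054 = 6.022... → 6.

6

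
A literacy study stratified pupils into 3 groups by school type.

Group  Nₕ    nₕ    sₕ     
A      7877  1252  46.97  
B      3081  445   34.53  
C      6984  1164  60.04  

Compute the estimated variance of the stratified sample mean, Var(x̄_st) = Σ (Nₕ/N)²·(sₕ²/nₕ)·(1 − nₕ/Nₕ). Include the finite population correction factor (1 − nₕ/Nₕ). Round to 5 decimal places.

N = 17942; Wₕ = Nₕ/N.
group A: (7877/17942)²·46.97²/1252·(1 − 1252/7877) = 0.28565499
group B: (3081/17942)²·34.53²/445·(1 − 445/3081) = 0.06759717
group C: (6984/17942)²·60.04²/1164·(1 − 1164/6984) = 0.39103344
Sum = 0.74428560 → 0.74429.

0.74429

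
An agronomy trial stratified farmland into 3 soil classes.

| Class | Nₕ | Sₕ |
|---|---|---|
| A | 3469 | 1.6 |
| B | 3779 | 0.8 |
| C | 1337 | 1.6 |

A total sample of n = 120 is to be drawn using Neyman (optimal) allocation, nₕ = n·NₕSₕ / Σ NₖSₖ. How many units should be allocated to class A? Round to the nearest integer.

A: NₕSₕ = 3469·1.6 = 5550.4
B: NₕSₕ = 3779·0.8 = 3023.2
C: NₕSₕ = 1337·1.6 = 2139.2
Σ NₕSₕ = 10712.8.
n_A = 120·5550.4/10712.8 = 62.173... → 62.

62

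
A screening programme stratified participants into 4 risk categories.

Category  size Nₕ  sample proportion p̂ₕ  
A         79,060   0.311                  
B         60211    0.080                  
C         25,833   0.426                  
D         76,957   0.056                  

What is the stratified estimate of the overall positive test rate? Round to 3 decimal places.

N = 79060 + 60211 + 25833 + 76957 = 242061.
Overall proportion = Σ (Nₕ/N)·p̂ₕ.
Σ Nₕp̂ₕ = 24587.66 + 4816.88 + 11004.858 + 4309.592 = 44718.99.
44718.99 / 242061 = 0.18474... → 0.185.

0.185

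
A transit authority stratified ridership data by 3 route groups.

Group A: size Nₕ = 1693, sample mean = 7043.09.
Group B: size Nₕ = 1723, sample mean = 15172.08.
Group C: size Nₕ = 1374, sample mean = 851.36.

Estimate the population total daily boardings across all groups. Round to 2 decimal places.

39235213.85

A: 1693·7043.09 = 11923951.37
B: 1723·15172.08 = 26141493.84
C: 1374·851.36 = 1169768.64
τ̂ = Σ Nₕx̄ₕ = 39235213.85.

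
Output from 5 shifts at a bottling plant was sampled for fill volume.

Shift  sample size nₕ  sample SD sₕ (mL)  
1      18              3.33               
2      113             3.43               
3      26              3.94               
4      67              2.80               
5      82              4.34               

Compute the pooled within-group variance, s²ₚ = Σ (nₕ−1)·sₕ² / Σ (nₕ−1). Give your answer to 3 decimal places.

13.081

1: (18−1)·3.33² = 17·11.0889 = 188.5113
2: (113−1)·3.43² = 112·11.7649 = 1317.6688
3: (26−1)·3.94² = 25·15.5236 = 388.09
4: (67−1)·2.80² = 66·7.84 = 517.44
5: (82−1)·4.34² = 81·18.8356 = 1525.6836
Numerator = 3937.3937; denominator = Σ(nₕ−1) = 301.
s²ₚ = 3937.3937/301 = 13.08104... → 13.081.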